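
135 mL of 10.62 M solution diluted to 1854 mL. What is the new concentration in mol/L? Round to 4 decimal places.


Dilution: M1*V1 = M2*V2, solve for M2.
M2 = M1*V1 / V2
M2 = 10.62 * 135 / 1854
M2 = 1433.7 / 1854
M2 = 0.77330097 mol/L, rounded to 4 dp:

0.7733 mol/L


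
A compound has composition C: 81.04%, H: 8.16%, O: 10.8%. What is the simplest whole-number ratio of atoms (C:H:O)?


Assume 100 g of compound, divide each mass% by atomic mass to get moles, then normalize by the smallest to get a raw atom ratio.
Moles per 100 g: C: 81.04/12.011 = 6.7471, H: 8.16/1.008 = 8.0952, O: 10.8/15.999 = 0.675
Raw ratio (divide by min = 0.675): C: 9.995, H: 11.992, O: 1.0
Multiply by 1 to clear fractions: C: 9.995 ~= 10, H: 11.992 ~= 12, O: 1.0 ~= 1
Reduce by GCD to get the simplest whole-number ratio:

10:12:1


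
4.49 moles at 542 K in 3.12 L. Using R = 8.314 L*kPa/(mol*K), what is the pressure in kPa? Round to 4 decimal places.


PV = nRT, solve for P = nRT / V.
nRT = 4.49 * 8.314 * 542 = 20232.7841
P = 20232.7841 / 3.12
P = 6484.86669872 kPa, rounded to 4 dp:

6484.8667 kPa


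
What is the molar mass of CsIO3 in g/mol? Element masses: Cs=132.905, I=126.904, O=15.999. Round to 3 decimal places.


M = sum(count * atomic_mass) over atoms.
M = 1*132.905 + 1*126.904 + 3*15.999
M = 132.905 + 126.904 + 47.997
M = 307.806 g/mol, rounded to 3 dp:

307.806 g/mol


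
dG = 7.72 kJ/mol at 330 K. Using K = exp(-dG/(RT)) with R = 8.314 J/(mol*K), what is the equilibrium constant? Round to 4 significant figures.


dG is in kJ/mol; multiply by 1000 to match R in J/(mol*K).
RT = 8.314 * 330 = 2743.62 J/mol
exponent = -dG*1000 / (RT) = -(7.72*1000) / 2743.62 = -2.81380075
K = exp(-2.81380075)
K = 0.059976603, rounded to 4 significant figures:

0.05998


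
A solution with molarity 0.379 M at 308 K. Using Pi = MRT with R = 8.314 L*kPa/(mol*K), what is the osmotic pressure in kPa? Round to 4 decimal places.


Osmotic pressure (van't Hoff): Pi = M*R*T.
RT = 8.314 * 308 = 2560.712
Pi = 0.379 * 2560.712
Pi = 970.509848 kPa, rounded to 4 dp:

970.5098 kPa


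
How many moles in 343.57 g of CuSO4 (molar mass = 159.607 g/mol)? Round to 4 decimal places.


n = mass / M
n = 343.57 / 159.607
n = 2.15259982 mol, rounded to 4 dp:

2.1526 mol


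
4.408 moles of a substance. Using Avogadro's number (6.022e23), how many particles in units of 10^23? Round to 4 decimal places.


N = n * NA, then divide by 1e23 for the requested units.
N / 1e23 = n * 6.022
N / 1e23 = 4.408 * 6.022
N / 1e23 = 26.544976, rounded to 4 dp:

26.5450


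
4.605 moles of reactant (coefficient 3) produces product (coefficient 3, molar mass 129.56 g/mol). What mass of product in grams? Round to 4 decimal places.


Use the coefficient ratio to convert reactant moles to product moles, then multiply by the product's molar mass.
moles_P = moles_R * (coeff_P / coeff_R) = 4.605 * (3/3) = 4.605
mass_P = moles_P * M_P = 4.605 * 129.56
mass_P = 596.6238 g, rounded to 4 dp:

596.6238 g


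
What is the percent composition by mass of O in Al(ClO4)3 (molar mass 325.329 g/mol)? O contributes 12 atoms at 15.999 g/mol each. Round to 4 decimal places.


pct = 100 * (n_elem * M_elem) / M_total
mass_contribution = 12 * 15.999 = 191.988 g/mol
pct = 100 * 191.988 / 325.329
pct = 59.01349096 %, rounded to 4 dp:

59.0135 %


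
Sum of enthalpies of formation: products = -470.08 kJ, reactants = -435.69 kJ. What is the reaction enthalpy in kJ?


dH_rxn = sum(dH_f products) - sum(dH_f reactants)
dH_rxn = -470.08 - (-435.69)
dH_rxn = -34.39 kJ:

-34.39 kJ


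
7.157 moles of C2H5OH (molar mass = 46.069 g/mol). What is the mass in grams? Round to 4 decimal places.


mass = n * M
mass = 7.157 * 46.069
mass = 329.715833 g, rounded to 4 dp:

329.7158 g


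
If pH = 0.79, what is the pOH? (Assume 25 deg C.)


At 25 deg C, pH + pOH = 14.
pOH = 14 - pH = 14 - 0.79
pOH = 13.21:

13.21


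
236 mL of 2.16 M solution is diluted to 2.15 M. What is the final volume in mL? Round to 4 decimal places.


Dilution: M1*V1 = M2*V2, solve for V2.
V2 = M1*V1 / M2
V2 = 2.16 * 236 / 2.15
V2 = 509.76 / 2.15
V2 = 237.09767442 mL, rounded to 4 dp:

237.0977 mL


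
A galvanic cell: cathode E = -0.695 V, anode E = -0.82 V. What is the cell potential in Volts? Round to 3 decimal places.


Standard cell potential: E_cell = E_cathode - E_anode.
E_cell = -0.695 - (-0.82)
E_cell = 0.125 V, rounded to 3 dp:

0.125 V


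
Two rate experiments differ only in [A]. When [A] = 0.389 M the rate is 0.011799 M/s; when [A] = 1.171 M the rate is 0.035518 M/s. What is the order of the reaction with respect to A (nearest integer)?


Rate is proportional to [A]^n, so rate2/rate1 = ([A]2/[A]1)^n. Take logs to solve for n.
rate2/rate1 = 0.035518 / 0.011799 = 3.0103
[A]2/[A]1 = 1.171 / 0.389 = 3.0103
n = ln(3.0103) / ln(3.0103) = 1.0
Nearest integer order:

1


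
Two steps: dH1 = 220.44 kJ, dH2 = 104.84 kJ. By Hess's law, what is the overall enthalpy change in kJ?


Hess's law: enthalpy is a state function, so add the step enthalpies.
dH_total = dH1 + dH2 = 220.44 + (104.84)
dH_total = 325.28 kJ:

325.28 kJ


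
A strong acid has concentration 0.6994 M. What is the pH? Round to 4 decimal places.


A strong acid dissociates completely, so [H+] equals the given concentration.
pH = -log10([H+]) = -log10(0.6994)
pH = 0.15527437, rounded to 4 dp:

0.1553


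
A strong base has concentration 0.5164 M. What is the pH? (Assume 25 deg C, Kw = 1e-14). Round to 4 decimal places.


A strong base dissociates completely, so [OH-] equals the given concentration.
pOH = -log10([OH-]) = -log10(0.5164) = 0.287014
pH = 14 - pOH = 14 - 0.287014
pH = 13.712986, rounded to 4 dp:

13.7130


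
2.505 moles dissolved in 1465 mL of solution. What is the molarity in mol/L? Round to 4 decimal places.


Convert volume to liters: V_L = V_mL / 1000.
V_L = 1465 / 1000 = 1.465 L
M = n / V_L = 2.505 / 1.465
M = 1.70989761 mol/L, rounded to 4 dp:

1.7099 mol/L


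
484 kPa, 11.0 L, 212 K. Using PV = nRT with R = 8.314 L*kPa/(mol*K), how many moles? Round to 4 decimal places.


PV = nRT, solve for n = PV / (RT).
PV = 484 * 11.0 = 5324.0
RT = 8.314 * 212 = 1762.568
n = 5324.0 / 1762.568
n = 3.02059268 mol, rounded to 4 dp:

3.0206 mol


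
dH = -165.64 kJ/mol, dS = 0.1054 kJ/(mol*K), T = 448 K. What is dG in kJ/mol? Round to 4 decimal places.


Gibbs: dG = dH - T*dS (consistent units, dS already in kJ/(mol*K)).
T*dS = 448 * 0.1054 = 47.2192
dG = -165.64 - (47.2192)
dG = -212.8592 kJ/mol, rounded to 4 dp:

-212.8592 kJ/mol


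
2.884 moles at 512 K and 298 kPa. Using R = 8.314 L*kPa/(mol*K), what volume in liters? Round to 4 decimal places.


PV = nRT, solve for V = nRT / P.
nRT = 2.884 * 8.314 * 512 = 12276.5189
V = 12276.5189 / 298
V = 41.19637215 L, rounded to 4 dp:

41.1964 L


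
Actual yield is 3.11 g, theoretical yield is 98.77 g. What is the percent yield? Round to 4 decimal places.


% yield = 100 * actual / theoretical
% yield = 100 * 3.11 / 98.77
% yield = 3.14872937 %, rounded to 4 dp:

3.1487 %


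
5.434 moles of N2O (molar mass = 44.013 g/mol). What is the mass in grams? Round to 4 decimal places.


mass = n * M
mass = 5.434 * 44.013
mass = 239.166642 g, rounded to 4 dp:

239.1666 g


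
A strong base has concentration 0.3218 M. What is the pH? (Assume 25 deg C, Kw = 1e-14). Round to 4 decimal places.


A strong base dissociates completely, so [OH-] equals the given concentration.
pOH = -log10([OH-]) = -log10(0.3218) = 0.492414
pH = 14 - pOH = 14 - 0.492414
pH = 13.507586, rounded to 4 dp:

13.5076


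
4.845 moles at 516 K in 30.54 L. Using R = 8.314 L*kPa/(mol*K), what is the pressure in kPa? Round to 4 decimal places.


PV = nRT, solve for P = nRT / V.
nRT = 4.845 * 8.314 * 516 = 20785.1663
P = 20785.1663 / 30.54
P = 680.58828749 kPa, rounded to 4 dp:

680.5883 kPa


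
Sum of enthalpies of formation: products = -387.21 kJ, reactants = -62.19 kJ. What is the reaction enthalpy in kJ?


dH_rxn = sum(dH_f products) - sum(dH_f reactants)
dH_rxn = -387.21 - (-62.19)
dH_rxn = -325.02 kJ:

-325.02 kJ


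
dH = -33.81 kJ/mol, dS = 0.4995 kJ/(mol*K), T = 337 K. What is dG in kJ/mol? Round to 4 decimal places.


Gibbs: dG = dH - T*dS (consistent units, dS already in kJ/(mol*K)).
T*dS = 337 * 0.4995 = 168.3315
dG = -33.81 - (168.3315)
dG = -202.1415 kJ/mol, rounded to 4 dp:

-202.1415 kJ/mol


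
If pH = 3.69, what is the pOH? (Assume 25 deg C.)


At 25 deg C, pH + pOH = 14.
pOH = 14 - pH = 14 - 3.69
pOH = 10.31:

10.31


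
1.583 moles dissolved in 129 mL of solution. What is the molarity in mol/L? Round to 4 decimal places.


Convert volume to liters: V_L = V_mL / 1000.
V_L = 129 / 1000 = 0.129 L
M = n / V_L = 1.583 / 0.129
M = 12.27131783 mol/L, rounded to 4 dp:

12.2713 mol/L


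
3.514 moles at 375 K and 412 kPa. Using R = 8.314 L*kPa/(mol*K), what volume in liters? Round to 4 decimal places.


PV = nRT, solve for V = nRT / P.
nRT = 3.514 * 8.314 * 375 = 10955.7735
V = 10955.7735 / 412
V = 26.59168325 L, rounded to 4 dp:

26.5917 L


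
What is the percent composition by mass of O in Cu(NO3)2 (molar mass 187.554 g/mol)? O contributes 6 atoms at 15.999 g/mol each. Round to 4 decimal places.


pct = 100 * (n_elem * M_elem) / M_total
mass_contribution = 6 * 15.999 = 95.994 g/mol
pct = 100 * 95.994 / 187.554
pct = 51.18205957 %, rounded to 4 dp:

51.1821 %


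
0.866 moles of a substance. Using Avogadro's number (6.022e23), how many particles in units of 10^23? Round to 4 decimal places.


N = n * NA, then divide by 1e23 for the requested units.
N / 1e23 = n * 6.022
N / 1e23 = 0.866 * 6.022
N / 1e23 = 5.215052, rounded to 4 dp:

5.2151


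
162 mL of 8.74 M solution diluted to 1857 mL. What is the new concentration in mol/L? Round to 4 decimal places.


Dilution: M1*V1 = M2*V2, solve for M2.
M2 = M1*V1 / V2
M2 = 8.74 * 162 / 1857
M2 = 1415.88 / 1857
M2 = 0.76245557 mol/L, rounded to 4 dp:

0.7625 mol/L


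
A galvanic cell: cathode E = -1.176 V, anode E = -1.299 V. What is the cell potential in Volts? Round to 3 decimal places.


Standard cell potential: E_cell = E_cathode - E_anode.
E_cell = -1.176 - (-1.299)
E_cell = 0.123 V, rounded to 3 dp:

0.123 V


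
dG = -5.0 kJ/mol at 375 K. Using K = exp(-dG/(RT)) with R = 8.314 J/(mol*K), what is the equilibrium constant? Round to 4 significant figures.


dG is in kJ/mol; multiply by 1000 to match R in J/(mol*K).
RT = 8.314 * 375 = 3117.75 J/mol
exponent = -dG*1000 / (RT) = -(-5.0*1000) / 3117.75 = 1.60372063
K = exp(1.60372063)
K = 4.9714952, rounded to 4 significant figures:

4.971


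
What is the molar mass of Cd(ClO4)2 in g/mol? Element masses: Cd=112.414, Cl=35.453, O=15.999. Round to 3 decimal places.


M = sum(count * atomic_mass) over atoms.
M = 1*112.414 + 2*35.453 + 8*15.999
M = 112.414 + 70.906 + 127.992
M = 311.312 g/mol, rounded to 3 dp:

311.312 g/mol


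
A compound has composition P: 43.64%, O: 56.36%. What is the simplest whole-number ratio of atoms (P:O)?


Assume 100 g of compound, divide each mass% by atomic mass to get moles, then normalize by the smallest to get a raw atom ratio.
Moles per 100 g: P: 43.64/30.974 = 1.4089, O: 56.36/15.999 = 3.5227
Raw ratio (divide by min = 1.4089): P: 1.0, O: 2.5
Multiply by 2 to clear fractions: P: 2.0 ~= 2, O: 5.001 ~= 5
Reduce by GCD to get the simplest whole-number ratio:

2:5


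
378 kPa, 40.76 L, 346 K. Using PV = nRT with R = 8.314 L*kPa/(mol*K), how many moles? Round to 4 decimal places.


PV = nRT, solve for n = PV / (RT).
PV = 378 * 40.76 = 15407.28
RT = 8.314 * 346 = 2876.644
n = 15407.28 / 2876.644
n = 5.35599122 mol, rounded to 4 dp:

5.3560 mol


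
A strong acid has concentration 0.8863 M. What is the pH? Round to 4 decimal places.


A strong acid dissociates completely, so [H+] equals the given concentration.
pH = -log10([H+]) = -log10(0.8863)
pH = 0.05241925, rounded to 4 dp:

0.0524


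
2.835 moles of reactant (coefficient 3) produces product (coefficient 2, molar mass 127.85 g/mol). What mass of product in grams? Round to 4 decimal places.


Use the coefficient ratio to convert reactant moles to product moles, then multiply by the product's molar mass.
moles_P = moles_R * (coeff_P / coeff_R) = 2.835 * (2/3) = 1.89
mass_P = moles_P * M_P = 1.89 * 127.85
mass_P = 241.6365 g, rounded to 4 dp:

241.6365 g


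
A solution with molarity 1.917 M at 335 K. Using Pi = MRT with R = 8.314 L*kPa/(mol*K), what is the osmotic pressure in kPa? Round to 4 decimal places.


Osmotic pressure (van't Hoff): Pi = M*R*T.
RT = 8.314 * 335 = 2785.19
Pi = 1.917 * 2785.19
Pi = 5339.20923 kPa, rounded to 4 dp:

5339.2092 kPa


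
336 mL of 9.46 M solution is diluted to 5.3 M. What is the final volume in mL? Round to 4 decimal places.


Dilution: M1*V1 = M2*V2, solve for V2.
V2 = M1*V1 / M2
V2 = 9.46 * 336 / 5.3
V2 = 3178.56 / 5.3
V2 = 599.72830189 mL, rounded to 4 dp:

599.7283 mL


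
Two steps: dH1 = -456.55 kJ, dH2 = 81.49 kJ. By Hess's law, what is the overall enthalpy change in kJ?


Hess's law: enthalpy is a state function, so add the step enthalpies.
dH_total = dH1 + dH2 = -456.55 + (81.49)
dH_total = -375.06 kJ:

-375.06 kJ


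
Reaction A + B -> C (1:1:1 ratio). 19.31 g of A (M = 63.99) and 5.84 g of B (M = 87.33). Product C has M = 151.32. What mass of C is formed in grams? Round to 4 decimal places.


Find moles of each reactant; the smaller value is the limiting reagent in a 1:1:1 reaction, so moles_C equals moles of the limiter.
n_A = mass_A / M_A = 19.31 / 63.99 = 0.301766 mol
n_B = mass_B / M_B = 5.84 / 87.33 = 0.066873 mol
Limiting reagent: B (smaller), n_limiting = 0.066873 mol
mass_C = n_limiting * M_C = 0.066873 * 151.32
mass_C = 10.11922236 g, rounded to 4 dp:

10.1192 g


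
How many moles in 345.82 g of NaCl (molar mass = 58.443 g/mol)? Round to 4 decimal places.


n = mass / M
n = 345.82 / 58.443
n = 5.91721849 mol, rounded to 4 dp:

5.9172 mol


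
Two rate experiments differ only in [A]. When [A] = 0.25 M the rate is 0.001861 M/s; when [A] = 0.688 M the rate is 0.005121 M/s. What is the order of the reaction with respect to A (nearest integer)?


Rate is proportional to [A]^n, so rate2/rate1 = ([A]2/[A]1)^n. Take logs to solve for n.
rate2/rate1 = 0.005121 / 0.001861 = 2.7517
[A]2/[A]1 = 0.688 / 0.25 = 2.752
n = ln(2.7517) / ln(2.752) = 1.0
Nearest integer order:

1


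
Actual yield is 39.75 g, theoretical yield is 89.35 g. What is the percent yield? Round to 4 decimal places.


% yield = 100 * actual / theoretical
% yield = 100 * 39.75 / 89.35
% yield = 44.48796866 %, rounded to 4 dp:

44.4880 %


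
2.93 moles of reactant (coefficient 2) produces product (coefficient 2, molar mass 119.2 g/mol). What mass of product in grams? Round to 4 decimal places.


Use the coefficient ratio to convert reactant moles to product moles, then multiply by the product's molar mass.
moles_P = moles_R * (coeff_P / coeff_R) = 2.93 * (2/2) = 2.93
mass_P = moles_P * M_P = 2.93 * 119.2
mass_P = 349.256 g, rounded to 4 dp:

349.2560 g


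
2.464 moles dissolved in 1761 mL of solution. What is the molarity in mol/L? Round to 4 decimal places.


Convert volume to liters: V_L = V_mL / 1000.
V_L = 1761 / 1000 = 1.761 L
M = n / V_L = 2.464 / 1.761
M = 1.399205 mol/L, rounded to 4 dp:

1.3992 mol/L


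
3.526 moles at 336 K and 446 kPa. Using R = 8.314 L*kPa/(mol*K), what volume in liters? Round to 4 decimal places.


PV = nRT, solve for V = nRT / P.
nRT = 3.526 * 8.314 * 336 = 9849.8951
V = 9849.8951 / 446
V = 22.08496659 L, rounded to 4 dp:

22.0850 L


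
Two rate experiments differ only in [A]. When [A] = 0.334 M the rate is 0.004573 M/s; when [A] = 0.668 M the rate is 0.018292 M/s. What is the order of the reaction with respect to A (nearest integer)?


Rate is proportional to [A]^n, so rate2/rate1 = ([A]2/[A]1)^n. Take logs to solve for n.
rate2/rate1 = 0.018292 / 0.004573 = 4.0
[A]2/[A]1 = 0.668 / 0.334 = 2.0
n = ln(4.0) / ln(2.0) = 2.0
Nearest integer order:

2


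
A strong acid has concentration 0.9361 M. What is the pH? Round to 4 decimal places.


A strong acid dissociates completely, so [H+] equals the given concentration.
pH = -log10([H+]) = -log10(0.9361)
pH = 0.02867775, rounded to 4 dp:

0.0287


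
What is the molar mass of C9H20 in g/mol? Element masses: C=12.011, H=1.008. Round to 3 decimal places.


M = sum(count * atomic_mass) over atoms.
M = 9*12.011 + 20*1.008
M = 108.099 + 20.16
M = 128.259 g/mol, rounded to 3 dp:

128.259 g/mol


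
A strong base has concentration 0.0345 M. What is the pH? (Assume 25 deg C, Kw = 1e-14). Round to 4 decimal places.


A strong base dissociates completely, so [OH-] equals the given concentration.
pOH = -log10([OH-]) = -log10(0.0345) = 1.462181
pH = 14 - pOH = 14 - 1.462181
pH = 12.537819, rounded to 4 dp:

12.5378


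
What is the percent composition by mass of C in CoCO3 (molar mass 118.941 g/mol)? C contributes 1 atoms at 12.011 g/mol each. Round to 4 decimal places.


pct = 100 * (n_elem * M_elem) / M_total
mass_contribution = 1 * 12.011 = 12.011 g/mol
pct = 100 * 12.011 / 118.941
pct = 10.09828402 %, rounded to 4 dp:

10.0983 %


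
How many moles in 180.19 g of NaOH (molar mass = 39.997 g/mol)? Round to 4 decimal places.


n = mass / M
n = 180.19 / 39.997
n = 4.50508788 mol, rounded to 4 dp:

4.5051 mol


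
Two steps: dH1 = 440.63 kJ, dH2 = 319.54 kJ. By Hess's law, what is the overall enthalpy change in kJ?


Hess's law: enthalpy is a state function, so add the step enthalpies.
dH_total = dH1 + dH2 = 440.63 + (319.54)
dH_total = 760.17 kJ:

760.17 kJ


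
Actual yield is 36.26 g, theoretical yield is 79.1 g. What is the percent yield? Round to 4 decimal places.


% yield = 100 * actual / theoretical
% yield = 100 * 36.26 / 79.1
% yield = 45.84070796 %, rounded to 4 dp:

45.8407 %


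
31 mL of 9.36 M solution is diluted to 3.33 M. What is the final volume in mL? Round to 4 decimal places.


Dilution: M1*V1 = M2*V2, solve for V2.
V2 = M1*V1 / M2
V2 = 9.36 * 31 / 3.33
V2 = 290.16 / 3.33
V2 = 87.13513514 mL, rounded to 4 dp:

87.1351 mL


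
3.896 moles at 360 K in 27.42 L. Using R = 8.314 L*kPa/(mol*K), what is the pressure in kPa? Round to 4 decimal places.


PV = nRT, solve for P = nRT / V.
nRT = 3.896 * 8.314 * 360 = 11660.8838
P = 11660.8838 / 27.42
P = 425.26928519 kPa, rounded to 4 dp:

425.2693 kPa


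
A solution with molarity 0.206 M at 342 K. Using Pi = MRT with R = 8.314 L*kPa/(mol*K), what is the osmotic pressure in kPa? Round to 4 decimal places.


Osmotic pressure (van't Hoff): Pi = M*R*T.
RT = 8.314 * 342 = 2843.388
Pi = 0.206 * 2843.388
Pi = 585.737928 kPa, rounded to 4 dp:

585.7379 kPa


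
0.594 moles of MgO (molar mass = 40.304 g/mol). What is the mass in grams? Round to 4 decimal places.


mass = n * M
mass = 0.594 * 40.304
mass = 23.940576 g, rounded to 4 dp:

23.9406 g


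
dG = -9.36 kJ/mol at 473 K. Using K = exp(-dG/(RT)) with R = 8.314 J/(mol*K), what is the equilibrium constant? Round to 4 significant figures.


dG is in kJ/mol; multiply by 1000 to match R in J/(mol*K).
RT = 8.314 * 473 = 3932.522 J/mol
exponent = -dG*1000 / (RT) = -(-9.36*1000) / 3932.522 = 2.38015197
K = exp(2.38015197)
K = 10.806545, rounded to 4 significant figures:

10.81


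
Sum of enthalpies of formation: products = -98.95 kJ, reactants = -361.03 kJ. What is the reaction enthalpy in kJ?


dH_rxn = sum(dH_f products) - sum(dH_f reactants)
dH_rxn = -98.95 - (-361.03)
dH_rxn = 262.08 kJ:

262.08 kJ


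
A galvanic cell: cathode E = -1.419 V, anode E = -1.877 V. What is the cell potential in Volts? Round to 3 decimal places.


Standard cell potential: E_cell = E_cathode - E_anode.
E_cell = -1.419 - (-1.877)
E_cell = 0.458 V, rounded to 3 dp:

0.458 V


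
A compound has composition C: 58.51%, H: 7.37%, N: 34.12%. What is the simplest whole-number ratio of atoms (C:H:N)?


Assume 100 g of compound, divide each mass% by atomic mass to get moles, then normalize by the smallest to get a raw atom ratio.
Moles per 100 g: C: 58.51/12.011 = 4.8714, H: 7.37/1.008 = 7.3115, N: 34.12/14.007 = 2.4359
Raw ratio (divide by min = 2.4359): C: 2.0, H: 3.002, N: 1.0
Multiply by 1 to clear fractions: C: 2.0 ~= 2, H: 3.002 ~= 3, N: 1.0 ~= 1
Reduce by GCD to get the simplest whole-number ratio:

2:3:1


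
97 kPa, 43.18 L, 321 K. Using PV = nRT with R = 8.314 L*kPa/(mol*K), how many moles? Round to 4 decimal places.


PV = nRT, solve for n = PV / (RT).
PV = 97 * 43.18 = 4188.46
RT = 8.314 * 321 = 2668.794
n = 4188.46 / 2668.794
n = 1.56942049 mol, rounded to 4 dp:

1.5694 mol


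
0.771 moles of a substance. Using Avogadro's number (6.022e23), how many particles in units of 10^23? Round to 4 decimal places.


N = n * NA, then divide by 1e23 for the requested units.
N / 1e23 = n * 6.022
N / 1e23 = 0.771 * 6.022
N / 1e23 = 4.642962, rounded to 4 dp:

4.6430


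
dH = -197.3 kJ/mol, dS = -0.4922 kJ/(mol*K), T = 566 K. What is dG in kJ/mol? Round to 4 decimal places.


Gibbs: dG = dH - T*dS (consistent units, dS already in kJ/(mol*K)).
T*dS = 566 * -0.4922 = -278.5852
dG = -197.3 - (-278.5852)
dG = 81.2852 kJ/mol, rounded to 4 dp:

81.2852 kJ/mol


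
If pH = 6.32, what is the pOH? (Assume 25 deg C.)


At 25 deg C, pH + pOH = 14.
pOH = 14 - pH = 14 - 6.32
pOH = 7.68:

7.68


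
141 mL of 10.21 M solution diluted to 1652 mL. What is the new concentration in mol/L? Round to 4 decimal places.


Dilution: M1*V1 = M2*V2, solve for M2.
M2 = M1*V1 / V2
M2 = 10.21 * 141 / 1652
M2 = 1439.61 / 1652
M2 = 0.87143462 mol/L, rounded to 4 dp:

0.8714 mol/L


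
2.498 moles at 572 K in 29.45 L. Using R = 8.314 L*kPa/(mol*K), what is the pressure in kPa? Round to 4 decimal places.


PV = nRT, solve for P = nRT / V.
nRT = 2.498 * 8.314 * 572 = 11879.5088
P = 11879.5088 / 29.45
P = 403.37890662 kPa, rounded to 4 dp:

403.3789 kPa


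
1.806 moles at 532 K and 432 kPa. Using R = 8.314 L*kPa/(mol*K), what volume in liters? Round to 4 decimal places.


PV = nRT, solve for V = nRT / P.
nRT = 1.806 * 8.314 * 532 = 7988.0247
V = 7988.0247 / 432
V = 18.49079792 L, rounded to 4 dp:

18.4908 L


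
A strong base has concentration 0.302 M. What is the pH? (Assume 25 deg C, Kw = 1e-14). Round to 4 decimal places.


A strong base dissociates completely, so [OH-] equals the given concentration.
pOH = -log10([OH-]) = -log10(0.302) = 0.519993
pH = 14 - pOH = 14 - 0.519993
pH = 13.480007, rounded to 4 dp:

13.4800


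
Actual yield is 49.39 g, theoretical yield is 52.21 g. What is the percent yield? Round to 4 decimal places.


% yield = 100 * actual / theoretical
% yield = 100 * 49.39 / 52.21
% yield = 94.59873587 %, rounded to 4 dp:

94.5987 %


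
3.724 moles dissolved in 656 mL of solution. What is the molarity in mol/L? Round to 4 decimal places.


Convert volume to liters: V_L = V_mL / 1000.
V_L = 656 / 1000 = 0.656 L
M = n / V_L = 3.724 / 0.656
M = 5.67682927 mol/L, rounded to 4 dp:

5.6768 mol/L


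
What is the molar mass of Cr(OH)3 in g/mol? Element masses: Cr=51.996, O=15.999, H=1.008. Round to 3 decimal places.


M = sum(count * atomic_mass) over atoms.
M = 1*51.996 + 3*15.999 + 3*1.008
M = 51.996 + 47.997 + 3.024
M = 103.017 g/mol, rounded to 3 dp:

103.017 g/mol


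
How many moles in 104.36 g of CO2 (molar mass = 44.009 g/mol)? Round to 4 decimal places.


n = mass / M
n = 104.36 / 44.009
n = 2.37133314 mol, rounded to 4 dp:

2.3713 mol


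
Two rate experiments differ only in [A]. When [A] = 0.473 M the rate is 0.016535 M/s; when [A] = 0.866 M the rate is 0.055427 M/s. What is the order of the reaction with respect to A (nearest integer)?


Rate is proportional to [A]^n, so rate2/rate1 = ([A]2/[A]1)^n. Take logs to solve for n.
rate2/rate1 = 0.055427 / 0.016535 = 3.3521
[A]2/[A]1 = 0.866 / 0.473 = 1.8309
n = ln(3.3521) / ln(1.8309) = 2.0
Nearest integer order:

2


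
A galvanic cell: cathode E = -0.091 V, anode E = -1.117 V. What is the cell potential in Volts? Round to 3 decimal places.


Standard cell potential: E_cell = E_cathode - E_anode.
E_cell = -0.091 - (-1.117)
E_cell = 1.026 V, rounded to 3 dp:

1.026 V


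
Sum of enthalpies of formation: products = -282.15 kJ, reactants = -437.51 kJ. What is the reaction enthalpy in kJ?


dH_rxn = sum(dH_f products) - sum(dH_f reactants)
dH_rxn = -282.15 - (-437.51)
dH_rxn = 155.36 kJ:

155.36 kJ


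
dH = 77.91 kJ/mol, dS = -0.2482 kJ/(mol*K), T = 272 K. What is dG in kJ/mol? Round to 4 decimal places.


Gibbs: dG = dH - T*dS (consistent units, dS already in kJ/(mol*K)).
T*dS = 272 * -0.2482 = -67.5104
dG = 77.91 - (-67.5104)
dG = 145.4204 kJ/mol, rounded to 4 dp:

145.4204 kJ/mol


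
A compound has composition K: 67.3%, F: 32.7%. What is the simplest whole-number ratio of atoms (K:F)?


Assume 100 g of compound, divide each mass% by atomic mass to get moles, then normalize by the smallest to get a raw atom ratio.
Moles per 100 g: K: 67.3/39.098 = 1.7213, F: 32.7/18.998 = 1.7212
Raw ratio (divide by min = 1.7212): K: 1.0, F: 1.0
Multiply by 1 to clear fractions: K: 1.0 ~= 1, F: 1.0 ~= 1
Reduce by GCD to get the simplest whole-number ratio:

1:1


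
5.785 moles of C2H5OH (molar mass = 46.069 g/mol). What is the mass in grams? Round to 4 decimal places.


mass = n * M
mass = 5.785 * 46.069
mass = 266.509165 g, rounded to 4 dp:

266.5092 g


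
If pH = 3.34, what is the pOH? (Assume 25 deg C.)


At 25 deg C, pH + pOH = 14.
pOH = 14 - pH = 14 - 3.34
pOH = 10.66:

10.66


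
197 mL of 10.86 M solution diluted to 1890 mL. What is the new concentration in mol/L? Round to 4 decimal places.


Dilution: M1*V1 = M2*V2, solve for M2.
M2 = M1*V1 / V2
M2 = 10.86 * 197 / 1890
M2 = 2139.42 / 1890
M2 = 1.13196825 mol/L, rounded to 4 dp:

1.1320 mol/L


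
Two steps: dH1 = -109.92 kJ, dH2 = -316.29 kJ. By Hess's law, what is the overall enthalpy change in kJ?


Hess's law: enthalpy is a state function, so add the step enthalpies.
dH_total = dH1 + dH2 = -109.92 + (-316.29)
dH_total = -426.21 kJ:

-426.21 kJ


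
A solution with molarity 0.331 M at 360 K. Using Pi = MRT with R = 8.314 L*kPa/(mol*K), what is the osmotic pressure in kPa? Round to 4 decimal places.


Osmotic pressure (van't Hoff): Pi = M*R*T.
RT = 8.314 * 360 = 2993.04
Pi = 0.331 * 2993.04
Pi = 990.69624 kPa, rounded to 4 dp:

990.6962 kPa


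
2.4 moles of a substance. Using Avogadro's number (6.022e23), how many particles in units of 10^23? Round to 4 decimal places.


N = n * NA, then divide by 1e23 for the requested units.
N / 1e23 = n * 6.022
N / 1e23 = 2.4 * 6.022
N / 1e23 = 14.4528, rounded to 4 dp:

14.4528


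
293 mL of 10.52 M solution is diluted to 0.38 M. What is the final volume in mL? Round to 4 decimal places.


Dilution: M1*V1 = M2*V2, solve for V2.
V2 = M1*V1 / M2
V2 = 10.52 * 293 / 0.38
V2 = 3082.36 / 0.38
V2 = 8111.47368421 mL, rounded to 4 dp:

8111.4737 mL


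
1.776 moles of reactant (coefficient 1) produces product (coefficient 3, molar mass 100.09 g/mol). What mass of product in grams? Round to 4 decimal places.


Use the coefficient ratio to convert reactant moles to product moles, then multiply by the product's molar mass.
moles_P = moles_R * (coeff_P / coeff_R) = 1.776 * (3/1) = 5.328
mass_P = moles_P * M_P = 5.328 * 100.09
mass_P = 533.27952 g, rounded to 4 dp:

533.2795 g


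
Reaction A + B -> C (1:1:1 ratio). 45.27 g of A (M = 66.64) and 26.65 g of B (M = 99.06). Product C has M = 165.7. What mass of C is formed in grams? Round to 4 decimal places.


Find moles of each reactant; the smaller value is the limiting reagent in a 1:1:1 reaction, so moles_C equals moles of the limiter.
n_A = mass_A / M_A = 45.27 / 66.64 = 0.679322 mol
n_B = mass_B / M_B = 26.65 / 99.06 = 0.269029 mol
Limiting reagent: B (smaller), n_limiting = 0.269029 mol
mass_C = n_limiting * M_C = 0.269029 * 165.7
mass_C = 44.5781053 g, rounded to 4 dp:

44.5781 g


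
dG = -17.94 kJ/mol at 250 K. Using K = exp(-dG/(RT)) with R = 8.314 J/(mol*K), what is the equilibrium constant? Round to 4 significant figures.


dG is in kJ/mol; multiply by 1000 to match R in J/(mol*K).
RT = 8.314 * 250 = 2078.5 J/mol
exponent = -dG*1000 / (RT) = -(-17.94*1000) / 2078.5 = 8.63122444
K = exp(8.63122444)
K = 5603.9357, rounded to 4 significant figures:

5604


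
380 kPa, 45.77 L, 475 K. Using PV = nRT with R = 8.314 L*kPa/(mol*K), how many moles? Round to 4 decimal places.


PV = nRT, solve for n = PV / (RT).
PV = 380 * 45.77 = 17392.6
RT = 8.314 * 475 = 3949.15
n = 17392.6 / 3949.15
n = 4.4041376 mol, rounded to 4 dp:

4.4041 mol


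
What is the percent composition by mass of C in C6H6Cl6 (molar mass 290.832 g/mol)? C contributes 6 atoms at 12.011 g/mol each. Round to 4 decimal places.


pct = 100 * (n_elem * M_elem) / M_total
mass_contribution = 6 * 12.011 = 72.066 g/mol
pct = 100 * 72.066 / 290.832
pct = 24.779254 %, rounded to 4 dp:

24.7793 %


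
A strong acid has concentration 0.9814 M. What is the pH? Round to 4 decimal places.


A strong acid dissociates completely, so [H+] equals the given concentration.
pH = -log10([H+]) = -log10(0.9814)
pH = 0.00815395, rounded to 4 dp:

0.0082


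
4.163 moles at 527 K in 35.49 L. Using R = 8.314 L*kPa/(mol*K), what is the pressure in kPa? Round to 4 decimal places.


PV = nRT, solve for P = nRT / V.
nRT = 4.163 * 8.314 * 527 = 18240.0929
P = 18240.0929 / 35.49
P = 513.95020851 kPa, rounded to 4 dp:

513.9502 kPa


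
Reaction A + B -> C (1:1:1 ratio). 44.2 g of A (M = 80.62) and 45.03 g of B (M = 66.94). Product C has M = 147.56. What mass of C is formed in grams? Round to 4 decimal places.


Find moles of each reactant; the smaller value is the limiting reagent in a 1:1:1 reaction, so moles_C equals moles of the limiter.
n_A = mass_A / M_A = 44.2 / 80.62 = 0.548251 mol
n_B = mass_B / M_B = 45.03 / 66.94 = 0.672692 mol
Limiting reagent: A (smaller), n_limiting = 0.548251 mol
mass_C = n_limiting * M_C = 0.548251 * 147.56
mass_C = 80.89991756 g, rounded to 4 dp:

80.8999 g


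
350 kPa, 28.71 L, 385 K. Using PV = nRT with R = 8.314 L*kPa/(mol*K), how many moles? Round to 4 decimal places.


PV = nRT, solve for n = PV / (RT).
PV = 350 * 28.71 = 10048.5
RT = 8.314 * 385 = 3200.89
n = 10048.5 / 3200.89
n = 3.13928314 mol, rounded to 4 dp:

3.1393 mol


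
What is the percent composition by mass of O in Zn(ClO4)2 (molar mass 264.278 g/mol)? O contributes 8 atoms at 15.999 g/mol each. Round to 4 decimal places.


pct = 100 * (n_elem * M_elem) / M_total
mass_contribution = 8 * 15.999 = 127.992 g/mol
pct = 100 * 127.992 / 264.278
pct = 48.43081906 %, rounded to 4 dp:

48.4308 %


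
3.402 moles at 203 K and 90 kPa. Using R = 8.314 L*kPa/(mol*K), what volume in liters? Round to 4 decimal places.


PV = nRT, solve for V = nRT / P.
nRT = 3.402 * 8.314 * 203 = 5741.6983
V = 5741.6983 / 90
V = 63.79664778 L, rounded to 4 dp:

63.7966 L


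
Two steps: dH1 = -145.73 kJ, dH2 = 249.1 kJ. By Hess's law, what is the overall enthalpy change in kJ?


Hess's law: enthalpy is a state function, so add the step enthalpies.
dH_total = dH1 + dH2 = -145.73 + (249.1)
dH_total = 103.37 kJ:

103.37 kJ


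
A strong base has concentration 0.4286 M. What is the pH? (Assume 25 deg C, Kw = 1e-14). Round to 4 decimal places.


A strong base dissociates completely, so [OH-] equals the given concentration.
pOH = -log10([OH-]) = -log10(0.4286) = 0.367948
pH = 14 - pOH = 14 - 0.367948
pH = 13.632052, rounded to 4 dp:

13.6321


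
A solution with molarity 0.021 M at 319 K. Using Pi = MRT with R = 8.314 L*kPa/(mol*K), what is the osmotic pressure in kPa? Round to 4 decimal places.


Osmotic pressure (van't Hoff): Pi = M*R*T.
RT = 8.314 * 319 = 2652.166
Pi = 0.021 * 2652.166
Pi = 55.695486 kPa, rounded to 4 dp:

55.6955 kPa


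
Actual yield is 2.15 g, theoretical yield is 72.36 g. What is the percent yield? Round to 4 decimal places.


% yield = 100 * actual / theoretical
% yield = 100 * 2.15 / 72.36
% yield = 2.97125484 %, rounded to 4 dp:

2.9713 %


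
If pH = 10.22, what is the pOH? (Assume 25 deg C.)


At 25 deg C, pH + pOH = 14.
pOH = 14 - pH = 14 - 10.22
pOH = 3.78:

3.78


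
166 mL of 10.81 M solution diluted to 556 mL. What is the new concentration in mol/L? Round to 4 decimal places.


Dilution: M1*V1 = M2*V2, solve for M2.
M2 = M1*V1 / V2
M2 = 10.81 * 166 / 556
M2 = 1794.46 / 556
M2 = 3.22744604 mol/L, rounded to 4 dp:

3.2274 mol/L


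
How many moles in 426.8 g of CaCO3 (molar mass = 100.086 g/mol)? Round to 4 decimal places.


n = mass / M
n = 426.8 / 100.086
n = 4.26433267 mol, rounded to 4 dp:

4.2643 mol


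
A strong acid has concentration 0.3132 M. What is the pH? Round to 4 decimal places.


A strong acid dissociates completely, so [H+] equals the given concentration.
pH = -log10([H+]) = -log10(0.3132)
pH = 0.50417825, rounded to 4 dp:

0.5042


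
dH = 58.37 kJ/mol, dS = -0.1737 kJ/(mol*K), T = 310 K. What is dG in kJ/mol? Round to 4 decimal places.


Gibbs: dG = dH - T*dS (consistent units, dS already in kJ/(mol*K)).
T*dS = 310 * -0.1737 = -53.847
dG = 58.37 - (-53.847)
dG = 112.217 kJ/mol, rounded to 4 dp:

112.2170 kJ/mol


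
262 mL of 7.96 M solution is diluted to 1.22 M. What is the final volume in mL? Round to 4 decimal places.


Dilution: M1*V1 = M2*V2, solve for V2.
V2 = M1*V1 / M2
V2 = 7.96 * 262 / 1.22
V2 = 2085.52 / 1.22
V2 = 1709.44262295 mL, rounded to 4 dp:

1709.4426 mL


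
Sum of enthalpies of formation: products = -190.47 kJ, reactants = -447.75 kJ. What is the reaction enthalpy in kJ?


dH_rxn = sum(dH_f products) - sum(dH_f reactants)
dH_rxn = -190.47 - (-447.75)
dH_rxn = 257.28 kJ:

257.28 kJ


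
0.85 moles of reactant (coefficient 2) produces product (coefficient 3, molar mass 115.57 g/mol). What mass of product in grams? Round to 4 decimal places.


Use the coefficient ratio to convert reactant moles to product moles, then multiply by the product's molar mass.
moles_P = moles_R * (coeff_P / coeff_R) = 0.85 * (3/2) = 1.275
mass_P = moles_P * M_P = 1.275 * 115.57
mass_P = 147.35175 g, rounded to 4 dp:

147.3518 g


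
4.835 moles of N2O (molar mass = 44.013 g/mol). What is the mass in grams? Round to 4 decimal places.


mass = n * M
mass = 4.835 * 44.013
mass = 212.802855 g, rounded to 4 dp:

212.8029 g


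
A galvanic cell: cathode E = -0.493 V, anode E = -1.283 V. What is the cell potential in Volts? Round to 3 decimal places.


Standard cell potential: E_cell = E_cathode - E_anode.
E_cell = -0.493 - (-1.283)
E_cell = 0.79 V, rounded to 3 dp:

0.790 V


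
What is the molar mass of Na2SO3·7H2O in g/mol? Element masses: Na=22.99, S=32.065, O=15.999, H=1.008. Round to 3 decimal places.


M = sum(count * atomic_mass) over atoms.
M = 2*22.99 + 1*32.065 + 10*15.999 + 14*1.008
M = 45.98 + 32.065 + 159.99 + 14.112
M = 252.147 g/mol, rounded to 3 dp:

252.147 g/mol


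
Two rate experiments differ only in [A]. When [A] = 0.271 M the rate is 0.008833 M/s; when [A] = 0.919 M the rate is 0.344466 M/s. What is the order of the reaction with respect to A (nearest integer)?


Rate is proportional to [A]^n, so rate2/rate1 = ([A]2/[A]1)^n. Take logs to solve for n.
rate2/rate1 = 0.344466 / 0.008833 = 38.9976
[A]2/[A]1 = 0.919 / 0.271 = 3.3911
n = ln(38.9976) / ln(3.3911) = 3.0
Nearest integer order:

3


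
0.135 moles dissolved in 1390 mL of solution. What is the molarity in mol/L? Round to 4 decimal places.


Convert volume to liters: V_L = V_mL / 1000.
V_L = 1390 / 1000 = 1.39 L
M = n / V_L = 0.135 / 1.39
M = 0.0971223 mol/L, rounded to 4 dp:

0.0971 mol/L


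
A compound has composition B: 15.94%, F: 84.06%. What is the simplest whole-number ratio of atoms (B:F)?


Assume 100 g of compound, divide each mass% by atomic mass to get moles, then normalize by the smallest to get a raw atom ratio.
Moles per 100 g: B: 15.94/10.81 = 1.4746, F: 84.06/18.998 = 4.4247
Raw ratio (divide by min = 1.4746): B: 1.0, F: 3.001
Multiply by 1 to clear fractions: B: 1.0 ~= 1, F: 3.001 ~= 3
Reduce by GCD to get the simplest whole-number ratio:

1:3


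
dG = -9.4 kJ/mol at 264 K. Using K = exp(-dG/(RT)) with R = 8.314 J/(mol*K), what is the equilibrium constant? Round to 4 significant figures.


dG is in kJ/mol; multiply by 1000 to match R in J/(mol*K).
RT = 8.314 * 264 = 2194.896 J/mol
exponent = -dG*1000 / (RT) = -(-9.4*1000) / 2194.896 = 4.28266305
K = exp(4.28266305)
K = 72.433076, rounded to 4 significant figures:

72.43


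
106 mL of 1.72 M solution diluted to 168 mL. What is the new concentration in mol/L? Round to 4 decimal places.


Dilution: M1*V1 = M2*V2, solve for M2.
M2 = M1*V1 / V2
M2 = 1.72 * 106 / 168
M2 = 182.32 / 168
M2 = 1.0852381 mol/L, rounded to 4 dp:

1.0852 mol/L


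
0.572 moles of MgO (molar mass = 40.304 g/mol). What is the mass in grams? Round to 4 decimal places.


mass = n * M
mass = 0.572 * 40.304
mass = 23.053888 g, rounded to 4 dp:

23.0539 g


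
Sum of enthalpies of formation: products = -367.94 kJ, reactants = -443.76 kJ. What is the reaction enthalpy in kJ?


dH_rxn = sum(dH_f products) - sum(dH_f reactants)
dH_rxn = -367.94 - (-443.76)
dH_rxn = 75.82 kJ:

75.82 kJ


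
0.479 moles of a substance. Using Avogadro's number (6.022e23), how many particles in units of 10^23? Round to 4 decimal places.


N = n * NA, then divide by 1e23 for the requested units.
N / 1e23 = n * 6.022
N / 1e23 = 0.479 * 6.022
N / 1e23 = 2.884538, rounded to 4 dp:

2.8845


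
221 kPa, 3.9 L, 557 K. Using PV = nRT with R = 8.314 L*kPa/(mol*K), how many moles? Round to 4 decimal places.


PV = nRT, solve for n = PV / (RT).
PV = 221 * 3.9 = 861.9
RT = 8.314 * 557 = 4630.898
n = 861.9 / 4630.898
n = 0.18611941 mol, rounded to 4 dp:

0.1861 mol


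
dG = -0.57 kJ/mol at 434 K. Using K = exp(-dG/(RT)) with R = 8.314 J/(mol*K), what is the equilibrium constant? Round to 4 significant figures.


dG is in kJ/mol; multiply by 1000 to match R in J/(mol*K).
RT = 8.314 * 434 = 3608.276 J/mol
exponent = -dG*1000 / (RT) = -(-0.57*1000) / 3608.276 = 0.15797018
K = exp(0.15797018)
K = 1.1711313, rounded to 4 significant figures:

1.171


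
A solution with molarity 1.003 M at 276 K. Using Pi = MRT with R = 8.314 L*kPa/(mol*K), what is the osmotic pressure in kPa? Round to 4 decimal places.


Osmotic pressure (van't Hoff): Pi = M*R*T.
RT = 8.314 * 276 = 2294.664
Pi = 1.003 * 2294.664
Pi = 2301.547992 kPa, rounded to 4 dp:

2301.5480 kPa


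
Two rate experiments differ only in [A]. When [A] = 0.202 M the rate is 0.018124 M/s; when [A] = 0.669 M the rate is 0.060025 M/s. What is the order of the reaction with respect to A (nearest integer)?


Rate is proportional to [A]^n, so rate2/rate1 = ([A]2/[A]1)^n. Take logs to solve for n.
rate2/rate1 = 0.060025 / 0.018124 = 3.3119
[A]2/[A]1 = 0.669 / 0.202 = 3.3119
n = ln(3.3119) / ln(3.3119) = 1.0
Nearest integer order:

1


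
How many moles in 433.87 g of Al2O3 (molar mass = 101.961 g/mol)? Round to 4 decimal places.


n = mass / M
n = 433.87 / 101.961
n = 4.25525446 mol, rounded to 4 dp:

4.2553 mol


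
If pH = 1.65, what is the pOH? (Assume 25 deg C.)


At 25 deg C, pH + pOH = 14.
pOH = 14 - pH = 14 - 1.65
pOH = 12.35:

12.35


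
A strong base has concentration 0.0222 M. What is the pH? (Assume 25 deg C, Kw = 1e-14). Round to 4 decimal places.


A strong base dissociates completely, so [OH-] equals the given concentration.
pOH = -log10([OH-]) = -log10(0.0222) = 1.653647
pH = 14 - pOH = 14 - 1.653647
pH = 12.346353, rounded to 4 dp:

12.3464


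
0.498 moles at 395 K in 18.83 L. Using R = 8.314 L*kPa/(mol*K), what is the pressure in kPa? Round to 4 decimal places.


PV = nRT, solve for P = nRT / V.
nRT = 0.498 * 8.314 * 395 = 1635.4469
P = 1635.4469 / 18.83
P = 86.85326075 kPa, rounded to 4 dp:

86.8533 kPa
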